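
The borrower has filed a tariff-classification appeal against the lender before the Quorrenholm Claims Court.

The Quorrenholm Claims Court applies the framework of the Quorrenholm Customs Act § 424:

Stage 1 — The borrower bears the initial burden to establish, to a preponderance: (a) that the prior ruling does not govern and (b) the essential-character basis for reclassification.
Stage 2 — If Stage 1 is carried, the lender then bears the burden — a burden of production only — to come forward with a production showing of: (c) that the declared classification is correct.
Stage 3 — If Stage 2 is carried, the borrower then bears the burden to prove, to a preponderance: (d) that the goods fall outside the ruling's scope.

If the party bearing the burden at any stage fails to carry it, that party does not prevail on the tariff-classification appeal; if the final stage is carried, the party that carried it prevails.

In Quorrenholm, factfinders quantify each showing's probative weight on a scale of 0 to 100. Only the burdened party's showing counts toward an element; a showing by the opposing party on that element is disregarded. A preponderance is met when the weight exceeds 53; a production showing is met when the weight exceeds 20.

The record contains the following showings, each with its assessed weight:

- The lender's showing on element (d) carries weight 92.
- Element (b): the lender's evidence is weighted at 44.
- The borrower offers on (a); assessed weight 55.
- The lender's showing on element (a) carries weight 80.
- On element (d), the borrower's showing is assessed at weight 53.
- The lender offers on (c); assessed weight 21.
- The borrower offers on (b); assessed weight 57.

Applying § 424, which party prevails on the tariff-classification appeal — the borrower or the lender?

At Stage 1 the borrower must meet a preponderance (weight exceeds 53): on (a) the weight is 55 (the lender's 80 is given no effect), which does exceed 53, so (a) meets the standard; on (b) the weight is 57 (the lender's 44 is given no effect), > 53, so (b) meets the standard.
  The borrower carries Stage 1; the lender now bears the burden.
At Stage 2 the lender must meet a production showing (weight exceeds 20): on (c) the weight is 21, > 20, so (c) meets the standard.
  Stage 2 is satisfied; the onus moves to the borrower.
At Stage 3 the borrower must meet a preponderance (weight exceeds 53): on (d) the weight is 53 (the lender's 92 is given no effect), which does not exceed 53, so (d) does not meet the standard.
  Not every element is met, so the borrower fails to carry Stage 3.
The analysis ends at Stage 3; the lender prevails.

lender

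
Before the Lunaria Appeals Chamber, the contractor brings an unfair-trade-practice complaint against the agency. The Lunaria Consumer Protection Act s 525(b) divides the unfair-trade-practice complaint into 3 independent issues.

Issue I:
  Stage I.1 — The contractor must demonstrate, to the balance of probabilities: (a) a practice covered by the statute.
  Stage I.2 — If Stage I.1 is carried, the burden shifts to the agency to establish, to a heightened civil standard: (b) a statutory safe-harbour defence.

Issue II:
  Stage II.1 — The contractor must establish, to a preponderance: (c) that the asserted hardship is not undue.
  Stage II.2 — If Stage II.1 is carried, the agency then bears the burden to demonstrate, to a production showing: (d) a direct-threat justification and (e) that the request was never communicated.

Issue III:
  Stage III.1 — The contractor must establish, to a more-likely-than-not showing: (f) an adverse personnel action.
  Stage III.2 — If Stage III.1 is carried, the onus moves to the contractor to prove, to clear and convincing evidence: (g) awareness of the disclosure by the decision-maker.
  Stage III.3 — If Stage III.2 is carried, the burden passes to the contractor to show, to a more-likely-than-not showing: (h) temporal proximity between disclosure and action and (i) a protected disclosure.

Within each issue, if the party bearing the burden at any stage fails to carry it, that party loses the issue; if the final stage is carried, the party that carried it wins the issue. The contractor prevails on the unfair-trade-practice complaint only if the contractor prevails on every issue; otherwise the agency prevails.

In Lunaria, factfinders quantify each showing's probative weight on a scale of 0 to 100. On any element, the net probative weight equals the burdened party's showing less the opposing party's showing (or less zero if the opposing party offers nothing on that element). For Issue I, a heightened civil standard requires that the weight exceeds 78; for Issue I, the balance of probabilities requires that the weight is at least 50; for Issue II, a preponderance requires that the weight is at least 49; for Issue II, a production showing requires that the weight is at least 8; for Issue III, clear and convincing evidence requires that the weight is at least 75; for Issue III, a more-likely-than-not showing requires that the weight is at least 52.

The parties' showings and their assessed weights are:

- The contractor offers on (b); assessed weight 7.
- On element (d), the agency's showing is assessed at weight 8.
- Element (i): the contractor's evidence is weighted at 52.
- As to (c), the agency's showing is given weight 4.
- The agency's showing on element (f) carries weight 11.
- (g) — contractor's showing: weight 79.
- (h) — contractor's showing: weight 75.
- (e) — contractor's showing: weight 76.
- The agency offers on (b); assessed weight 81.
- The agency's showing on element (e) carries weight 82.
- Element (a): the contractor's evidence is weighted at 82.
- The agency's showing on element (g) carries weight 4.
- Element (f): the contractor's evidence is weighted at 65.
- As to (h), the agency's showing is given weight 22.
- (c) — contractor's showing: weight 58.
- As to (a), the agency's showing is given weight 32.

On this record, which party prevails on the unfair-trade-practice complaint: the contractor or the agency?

contractor

— Issue I —
At Stage I.1 the contractor must meet the balance of probabilities (weight is at least 50): on (a) the weight is 82 less the opposing 32 gives net 50, ≥ 50, so (a) meets the standard.
  The contractor carries Stage I.1; the agency now bears the burden.
At Stage I.2 the agency must meet a heightened civil standard (weight exceeds 78): on (b) the weight is 81 less the opposing 7 gives net 74, which does not exceed 78, so (b) does not meet the standard.
  The agency does not carry Stage I.2.
So the contractor prevails on this issue.
— Issue II —
At Stage II.1 the contractor must meet a preponderance (weight is at least 49): on (c) the weight is 58 less the opposing 4 gives net 54, ≥ 49, so (c) meets the standard.
  All elements met. The burden passes to the agency.
At Stage II.2 the agency must meet a production showing (weight is at least 8): on (d) the weight is 8, ≥ 8, so (d) meets the standard; on (e) the weight is 82 less the opposing 76 gives net 6, < 8, so (e) does not meet the standard.
  The agency does not carry Stage II.2.
So the contractor prevails on this issue.
— Issue III —
Stage III.1 — burden on contractor; standard: a more-likely-than-not showing (weight is at least 52).
    (f): 65 − 11 = 54 ≥ 52 [met]
  All elements met. The contractor retains the burden for Stage III.2.
Stage III.2 — burden on contractor; standard: clear and convincing evidence (weight is at least 75).
    (g): 79 − 4 = 75 ≥ 75 [met]
  Stage III.2 carried; the burden remains with the contractor.
Stage III.3 — burden on contractor; standard: a more-likely-than-not showing (weight is at least 52).
    (h): 75 − 22 = 53 ≥ 52 [met]
    (i): 52 ≥ 52 [met]
  All elements met at the final stage.
All stages carried — the contractor prevails on this issue.
Per-issue: Issue I → contractor; Issue II → contractor; Issue III → contractor. The contractor must prevail on every issue; overall, the contractor prevails.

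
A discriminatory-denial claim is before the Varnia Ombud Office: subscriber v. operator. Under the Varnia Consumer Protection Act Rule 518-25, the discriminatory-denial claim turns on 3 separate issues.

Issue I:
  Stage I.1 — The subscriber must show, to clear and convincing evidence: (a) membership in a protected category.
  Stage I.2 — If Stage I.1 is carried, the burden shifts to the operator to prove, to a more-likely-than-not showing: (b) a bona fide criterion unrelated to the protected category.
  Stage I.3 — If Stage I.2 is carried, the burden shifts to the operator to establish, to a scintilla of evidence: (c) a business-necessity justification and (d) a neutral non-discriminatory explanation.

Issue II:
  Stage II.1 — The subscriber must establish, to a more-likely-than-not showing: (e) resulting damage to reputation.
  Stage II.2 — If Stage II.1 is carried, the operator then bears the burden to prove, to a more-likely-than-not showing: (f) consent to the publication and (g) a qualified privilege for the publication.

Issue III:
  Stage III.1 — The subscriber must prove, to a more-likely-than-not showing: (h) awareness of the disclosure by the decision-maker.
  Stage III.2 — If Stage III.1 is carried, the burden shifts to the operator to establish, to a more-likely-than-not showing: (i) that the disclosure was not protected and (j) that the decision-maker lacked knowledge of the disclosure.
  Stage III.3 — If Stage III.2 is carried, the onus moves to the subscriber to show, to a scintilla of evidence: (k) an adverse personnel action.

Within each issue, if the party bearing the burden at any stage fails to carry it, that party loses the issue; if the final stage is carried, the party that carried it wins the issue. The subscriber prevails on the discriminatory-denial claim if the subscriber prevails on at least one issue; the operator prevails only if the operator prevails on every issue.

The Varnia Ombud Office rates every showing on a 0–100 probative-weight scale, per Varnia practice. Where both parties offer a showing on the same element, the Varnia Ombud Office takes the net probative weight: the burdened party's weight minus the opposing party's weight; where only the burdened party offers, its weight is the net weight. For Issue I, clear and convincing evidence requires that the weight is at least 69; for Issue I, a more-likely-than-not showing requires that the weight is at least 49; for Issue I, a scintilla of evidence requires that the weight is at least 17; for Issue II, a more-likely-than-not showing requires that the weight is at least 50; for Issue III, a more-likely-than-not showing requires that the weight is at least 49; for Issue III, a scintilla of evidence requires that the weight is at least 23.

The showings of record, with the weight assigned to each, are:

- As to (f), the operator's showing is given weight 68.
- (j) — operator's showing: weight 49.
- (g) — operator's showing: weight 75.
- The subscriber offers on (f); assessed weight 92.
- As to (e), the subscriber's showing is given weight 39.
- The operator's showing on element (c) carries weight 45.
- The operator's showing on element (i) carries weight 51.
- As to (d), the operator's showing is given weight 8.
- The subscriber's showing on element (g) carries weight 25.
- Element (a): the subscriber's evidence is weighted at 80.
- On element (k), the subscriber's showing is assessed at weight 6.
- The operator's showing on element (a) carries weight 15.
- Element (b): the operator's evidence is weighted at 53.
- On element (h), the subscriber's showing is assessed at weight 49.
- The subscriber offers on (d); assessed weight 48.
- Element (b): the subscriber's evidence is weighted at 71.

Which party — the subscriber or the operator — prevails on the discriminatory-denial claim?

— Issue I —
Stage I.1 (subscriber, clear and convincing evidence, weight is at least 69): (a) net 80−15=65 < 69 — fails.
  The subscriber does not carry Stage I.1.
So the operator prevails on this issue.
— Issue II —
Stage II.1 — burden on subscriber; standard: a more-likely-than-not showing (weight is at least 50).
    (e): 39 < 50 [not met]
  Not every element is met, so the subscriber fails to carry Stage II.1.
The analysis ends at Stage II.1; the operator prevails on this issue.
— Issue III —
At Stage III.1 the subscriber must meet a more-likely-than-not showing (weight is at least 49): on (h) the weight is 49, which does reach 49, so (h) meets the standard.
  Stage III.1 is satisfied; the onus moves to the operator.
At Stage III.2 the operator must meet a more-likely-than-not showing (weight is at least 49): on (i) the weight is 51, ≥ 49, so (i) meets the standard; on (j) the weight is 49, which does reach 49, so (j) meets the standard.
  All elements met. The burden passes to the subscriber.
At Stage III.3 the subscriber must meet a scintilla of evidence (weight is at least 23): on (k) the weight is 6, < 23, so (k) does not meet the standard.
  Stage III.3 not carried; the subscriber fails its burden.
So the operator prevails on this issue.
Per-issue: Issue I → operator; Issue II → operator; Issue III → operator. The subscriber must prevail on at least one issue; overall, the operator prevails.

operator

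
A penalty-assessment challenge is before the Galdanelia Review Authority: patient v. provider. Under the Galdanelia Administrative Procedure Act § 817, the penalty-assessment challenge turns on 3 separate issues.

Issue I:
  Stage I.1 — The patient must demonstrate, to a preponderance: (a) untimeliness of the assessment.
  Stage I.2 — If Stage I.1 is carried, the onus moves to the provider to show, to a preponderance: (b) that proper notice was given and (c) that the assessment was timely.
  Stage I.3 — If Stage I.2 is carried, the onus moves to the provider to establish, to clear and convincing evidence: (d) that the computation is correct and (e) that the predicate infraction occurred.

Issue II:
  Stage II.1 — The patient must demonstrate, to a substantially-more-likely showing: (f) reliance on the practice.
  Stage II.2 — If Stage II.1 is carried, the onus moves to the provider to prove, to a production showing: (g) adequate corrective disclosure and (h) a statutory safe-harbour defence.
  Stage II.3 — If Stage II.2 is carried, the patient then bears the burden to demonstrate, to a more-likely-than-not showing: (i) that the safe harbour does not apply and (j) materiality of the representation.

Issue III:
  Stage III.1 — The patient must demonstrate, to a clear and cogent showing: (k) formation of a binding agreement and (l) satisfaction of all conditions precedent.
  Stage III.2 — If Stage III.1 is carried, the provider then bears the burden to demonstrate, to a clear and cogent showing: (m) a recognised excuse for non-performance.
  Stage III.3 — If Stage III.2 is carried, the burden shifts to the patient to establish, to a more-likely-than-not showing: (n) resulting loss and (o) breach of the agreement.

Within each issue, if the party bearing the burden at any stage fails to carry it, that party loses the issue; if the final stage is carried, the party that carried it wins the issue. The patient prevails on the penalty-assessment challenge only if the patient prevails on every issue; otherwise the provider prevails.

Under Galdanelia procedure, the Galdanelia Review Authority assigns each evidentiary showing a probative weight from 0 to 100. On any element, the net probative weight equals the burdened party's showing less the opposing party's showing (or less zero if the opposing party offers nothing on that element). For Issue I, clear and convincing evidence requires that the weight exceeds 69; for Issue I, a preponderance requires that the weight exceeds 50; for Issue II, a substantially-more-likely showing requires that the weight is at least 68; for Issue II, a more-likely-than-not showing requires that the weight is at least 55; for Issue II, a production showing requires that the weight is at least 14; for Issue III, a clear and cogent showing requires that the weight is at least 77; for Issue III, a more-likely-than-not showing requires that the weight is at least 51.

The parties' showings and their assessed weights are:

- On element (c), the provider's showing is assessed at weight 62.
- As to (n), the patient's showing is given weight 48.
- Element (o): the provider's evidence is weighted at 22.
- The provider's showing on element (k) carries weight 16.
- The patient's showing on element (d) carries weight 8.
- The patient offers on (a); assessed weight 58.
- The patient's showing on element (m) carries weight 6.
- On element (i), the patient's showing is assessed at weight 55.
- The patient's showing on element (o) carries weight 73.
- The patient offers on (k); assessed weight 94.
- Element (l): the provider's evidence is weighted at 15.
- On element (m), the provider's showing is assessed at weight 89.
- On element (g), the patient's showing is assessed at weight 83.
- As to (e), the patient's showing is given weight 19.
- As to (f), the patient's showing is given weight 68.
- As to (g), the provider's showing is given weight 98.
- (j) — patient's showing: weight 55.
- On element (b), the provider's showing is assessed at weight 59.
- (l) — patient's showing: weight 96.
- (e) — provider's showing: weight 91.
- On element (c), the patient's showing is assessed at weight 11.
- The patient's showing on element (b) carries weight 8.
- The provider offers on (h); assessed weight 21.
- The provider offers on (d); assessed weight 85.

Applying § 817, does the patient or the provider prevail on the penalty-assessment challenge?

— Issue I —
Stage I.1 — burden on patient; standard: a preponderance (weight exceeds 50).
    (a): 58 > 50 [met]
  The patient carries Stage I.1; the provider now bears the burden.
Stage I.2 — burden on provider; standard: a preponderance (weight exceeds 50).
    (b): 59 − 8 = 51 > 50 [met]
    (c): 62 − 11 = 51 > 50 [met]
  All elements met. The provider retains the burden for Stage I.3.
Stage I.3 — burden on provider; standard: clear and convincing evidence (weight exceeds 69).
    (d): 85 − 8 = 77 > 69 [met]
    (e): 91 − 19 = 72 > 69 [met]
  Stage I.3 carried; the final stage is satisfied.
With every stage satisfied, the provider prevails on this issue.
— Issue II —
Stage II.1 (patient, a substantially-more-likely showing, weight is at least 68): (f) 68 ≥ 68 — meets.
  All elements met. The burden passes to the provider.
Stage II.2 (provider, a production showing, weight is at least 14): (g) net 98−83=15 ≥ 14 — meets; (h) 21 ≥ 14 — meets.
  All elements met. The burden passes to the patient.
Stage II.3 (patient, a more-likely-than-not showing, weight is at least 55): (i) 55 ≥ 55 — meets; (j) 55 ≥ 55 — meets.
  All elements met at the final stage.
All stages carried — the patient prevails on this issue.
— Issue III —
At Stage III.1 the patient must meet a clear and cogent showing (weight is at least 77): on (k) the weight is 94 less the opposing 16 gives net 78, ≥ 77, so (k) meets the standard; on (l) the weight is 96 less the opposing 15 gives net 81, ≥ 77, so (l) meets the standard.
  Stage III.1 carried; the burden shifts to the provider.
At Stage III.2 the provider must meet a clear and cogent showing (weight is at least 77): on (m) the weight is 89 less the opposing 6 gives net 83, ≥ 77, so (m) meets the standard.
  Stage III.2 carried; the burden shifts to the patient.
At Stage III.3 the patient must meet a more-likely-than-not showing (weight is at least 51): on (n) the weight is 48, < 51, so (n) does not meet the standard; on (o) the weight is 73 less the opposing 22 gives net 51, which does reach 51, so (o) meets the standard.
  The patient does not carry Stage III.3.
The provider prevails on this issue.
Per-issue: Issue I → provider; Issue II → patient; Issue III → provider. The patient must prevail on every issue; overall, the provider prevails.

provider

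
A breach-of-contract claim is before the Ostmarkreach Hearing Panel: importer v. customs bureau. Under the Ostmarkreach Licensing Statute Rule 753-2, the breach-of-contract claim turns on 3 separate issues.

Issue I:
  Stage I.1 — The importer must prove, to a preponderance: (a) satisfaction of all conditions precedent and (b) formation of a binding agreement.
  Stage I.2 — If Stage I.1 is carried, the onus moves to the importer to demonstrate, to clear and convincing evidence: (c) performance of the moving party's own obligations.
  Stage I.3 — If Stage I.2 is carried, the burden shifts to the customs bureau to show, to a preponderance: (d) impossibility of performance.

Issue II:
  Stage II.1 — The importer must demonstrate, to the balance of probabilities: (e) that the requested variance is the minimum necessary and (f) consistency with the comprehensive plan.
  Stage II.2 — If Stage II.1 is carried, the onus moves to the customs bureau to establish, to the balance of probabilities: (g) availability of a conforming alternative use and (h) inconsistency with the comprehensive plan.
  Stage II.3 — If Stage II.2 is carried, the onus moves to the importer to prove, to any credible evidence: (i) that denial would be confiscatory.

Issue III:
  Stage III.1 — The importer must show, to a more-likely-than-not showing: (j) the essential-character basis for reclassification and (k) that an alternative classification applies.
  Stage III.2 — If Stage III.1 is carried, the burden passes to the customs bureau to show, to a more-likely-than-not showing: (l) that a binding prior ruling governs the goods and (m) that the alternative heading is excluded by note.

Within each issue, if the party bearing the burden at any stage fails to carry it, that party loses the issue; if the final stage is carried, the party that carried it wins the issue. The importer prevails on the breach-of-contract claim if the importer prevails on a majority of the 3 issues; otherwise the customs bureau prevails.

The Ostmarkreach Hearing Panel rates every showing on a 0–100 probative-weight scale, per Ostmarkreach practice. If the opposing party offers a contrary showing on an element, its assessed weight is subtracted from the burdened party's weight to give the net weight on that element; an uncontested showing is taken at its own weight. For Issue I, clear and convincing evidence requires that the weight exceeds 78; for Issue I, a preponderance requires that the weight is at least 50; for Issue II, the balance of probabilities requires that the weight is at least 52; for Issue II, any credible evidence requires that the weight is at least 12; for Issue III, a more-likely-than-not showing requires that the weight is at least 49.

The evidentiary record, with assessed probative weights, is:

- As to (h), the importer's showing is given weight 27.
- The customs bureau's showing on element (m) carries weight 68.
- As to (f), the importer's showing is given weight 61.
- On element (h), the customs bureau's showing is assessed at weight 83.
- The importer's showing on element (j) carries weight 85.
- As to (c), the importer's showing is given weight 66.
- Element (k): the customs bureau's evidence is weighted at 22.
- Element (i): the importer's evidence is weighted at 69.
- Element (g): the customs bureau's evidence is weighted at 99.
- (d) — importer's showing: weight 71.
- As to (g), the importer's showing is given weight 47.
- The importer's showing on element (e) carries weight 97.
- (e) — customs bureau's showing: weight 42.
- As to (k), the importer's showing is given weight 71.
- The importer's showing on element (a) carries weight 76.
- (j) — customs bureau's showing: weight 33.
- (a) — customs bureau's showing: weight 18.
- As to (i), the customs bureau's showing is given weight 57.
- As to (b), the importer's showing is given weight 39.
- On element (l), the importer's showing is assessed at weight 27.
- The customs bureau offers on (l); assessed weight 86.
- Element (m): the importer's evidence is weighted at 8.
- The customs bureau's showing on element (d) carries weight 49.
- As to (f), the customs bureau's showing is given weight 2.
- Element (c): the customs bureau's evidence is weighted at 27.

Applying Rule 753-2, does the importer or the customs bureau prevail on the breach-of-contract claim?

— Issue I —
Stage I.1 (importer, a preponderance, weight is at least 50): (a) net 76−18=58 ≥ 50 — meets; (b) 39 < 50 — fails.
  Not every element is met, so the importer fails to carry Stage I.1.
The analysis ends at Stage I.1; the customs bureau prevails on this issue.
— Issue II —
Stage II.1 — burden on importer; standard: the balance of probabilities (weight is at least 52).
    (e): 97 − 42 = 55 ≥ 52 [met]
    (f): 61 − 2 = 59 ≥ 52 [met]
  All elements met. The burden passes to the customs bureau.
Stage II.2 — burden on customs bureau; standard: the balance of probabilities (weight is at least 52).
    (g): 99 − 47 = 52 ≥ 52 [met]
    (h): 83 − 27 = 56 ≥ 52 [met]
  All elements met. The burden passes to the importer.
Stage II.3 — burden on importer; standard: any credible evidence (weight is at least 12).
    (i): 69 − 57 = 12 ≥ 12 [met]
  The importer carries the last stage.
With every stage satisfied, the importer prevails on this issue.
— Issue III —
Stage III.1 (importer, a more-likely-than-not showing, weight is at least 49): (j) net 85−33=52 ≥ 49 — meets; (k) net 71−22=49 ≥ 49 — meets.
  All elements met. The burden passes to the customs bureau.
Stage III.2 (customs bureau, a more-likely-than-not showing, weight is at least 49): (l) net 86−27=59 ≥ 49 — meets; (m) net 68−8=60 ≥ 49 — meets.
  Stage III.2 carried; the final stage is satisfied.
Every stage carried; the customs bureau prevails on this issue.
Per-issue: Issue I → customs bureau; Issue II → importer; Issue III → customs bureau. The importer must prevail on a majority of issues; overall, the customs bureau prevails.

customs bureau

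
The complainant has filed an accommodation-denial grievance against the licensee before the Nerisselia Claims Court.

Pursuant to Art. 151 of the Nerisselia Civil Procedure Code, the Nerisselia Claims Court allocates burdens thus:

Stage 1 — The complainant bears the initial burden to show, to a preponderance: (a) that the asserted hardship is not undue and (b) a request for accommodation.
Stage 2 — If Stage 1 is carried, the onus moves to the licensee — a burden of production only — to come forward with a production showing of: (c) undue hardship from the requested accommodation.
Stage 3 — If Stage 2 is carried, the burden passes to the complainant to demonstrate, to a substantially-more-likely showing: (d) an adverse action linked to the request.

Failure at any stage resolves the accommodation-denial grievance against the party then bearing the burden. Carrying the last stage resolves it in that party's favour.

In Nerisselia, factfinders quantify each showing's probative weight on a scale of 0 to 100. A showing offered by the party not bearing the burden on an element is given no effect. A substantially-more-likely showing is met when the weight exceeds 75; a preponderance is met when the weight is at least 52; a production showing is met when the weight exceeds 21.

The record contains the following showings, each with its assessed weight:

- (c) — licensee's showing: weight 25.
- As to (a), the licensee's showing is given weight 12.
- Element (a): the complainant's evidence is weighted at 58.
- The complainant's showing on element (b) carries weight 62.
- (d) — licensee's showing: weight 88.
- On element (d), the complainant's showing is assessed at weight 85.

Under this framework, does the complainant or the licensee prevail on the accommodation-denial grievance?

Stage 1 (complainant, a preponderance, weight is at least 52): (a) 58 (licensee's 12 disregarded) ≥ 52 — meets; (b) 62 ≥ 52 — meets.
  Stage 1 carried; the burden shifts to the licensee.
Stage 2 (licensee, a production showing, weight exceeds 21): (c) 25 > 21 — meets.
  Stage 2 is satisfied; the onus moves to the complainant.
Stage 3 (complainant, a substantially-more-likely showing, weight exceeds 75): (d) 85 (licensee's 88 disregarded) > 75 — meets.
  The complainant carries the last stage.
With every stage satisfied, the complainant prevails.

complainant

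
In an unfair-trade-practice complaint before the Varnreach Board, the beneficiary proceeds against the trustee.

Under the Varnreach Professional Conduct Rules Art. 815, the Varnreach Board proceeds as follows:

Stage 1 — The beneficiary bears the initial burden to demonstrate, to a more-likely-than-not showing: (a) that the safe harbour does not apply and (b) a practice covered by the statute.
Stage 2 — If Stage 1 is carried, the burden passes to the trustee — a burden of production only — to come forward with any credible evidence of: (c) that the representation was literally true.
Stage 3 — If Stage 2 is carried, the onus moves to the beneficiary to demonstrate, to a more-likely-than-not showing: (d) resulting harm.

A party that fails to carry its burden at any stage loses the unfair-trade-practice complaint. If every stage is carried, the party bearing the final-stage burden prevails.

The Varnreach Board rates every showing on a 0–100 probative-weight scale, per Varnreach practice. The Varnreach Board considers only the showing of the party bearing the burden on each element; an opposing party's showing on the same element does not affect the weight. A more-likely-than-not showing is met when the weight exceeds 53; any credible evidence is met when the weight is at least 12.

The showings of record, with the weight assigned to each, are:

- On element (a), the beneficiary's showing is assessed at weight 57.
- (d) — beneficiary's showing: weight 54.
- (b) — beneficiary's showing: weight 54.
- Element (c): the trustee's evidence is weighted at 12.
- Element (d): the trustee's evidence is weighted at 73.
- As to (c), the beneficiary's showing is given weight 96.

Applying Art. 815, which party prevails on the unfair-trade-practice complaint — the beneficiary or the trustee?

beneficiary

Stage 1 (beneficiary, a more-likely-than-not showing, weight exceeds 53): (a) 57 > 53 — meets; (b) 54 > 53 — meets.
  Stage 1 carried; the burden shifts to the trustee.
Stage 2 (trustee, any credible evidence, weight is at least 12): (c) 12 (beneficiary's 96 disregarded) ≥ 12 — meets.
  The trustee carries Stage 2; the beneficiary now bears the burden.
Stage 3 (beneficiary, a more-likely-than-not showing, weight exceeds 53): (d) 54 (trustee's 73 disregarded) > 53 — meets.
  The beneficiary carries the last stage.
All stages carried — the beneficiary prevails.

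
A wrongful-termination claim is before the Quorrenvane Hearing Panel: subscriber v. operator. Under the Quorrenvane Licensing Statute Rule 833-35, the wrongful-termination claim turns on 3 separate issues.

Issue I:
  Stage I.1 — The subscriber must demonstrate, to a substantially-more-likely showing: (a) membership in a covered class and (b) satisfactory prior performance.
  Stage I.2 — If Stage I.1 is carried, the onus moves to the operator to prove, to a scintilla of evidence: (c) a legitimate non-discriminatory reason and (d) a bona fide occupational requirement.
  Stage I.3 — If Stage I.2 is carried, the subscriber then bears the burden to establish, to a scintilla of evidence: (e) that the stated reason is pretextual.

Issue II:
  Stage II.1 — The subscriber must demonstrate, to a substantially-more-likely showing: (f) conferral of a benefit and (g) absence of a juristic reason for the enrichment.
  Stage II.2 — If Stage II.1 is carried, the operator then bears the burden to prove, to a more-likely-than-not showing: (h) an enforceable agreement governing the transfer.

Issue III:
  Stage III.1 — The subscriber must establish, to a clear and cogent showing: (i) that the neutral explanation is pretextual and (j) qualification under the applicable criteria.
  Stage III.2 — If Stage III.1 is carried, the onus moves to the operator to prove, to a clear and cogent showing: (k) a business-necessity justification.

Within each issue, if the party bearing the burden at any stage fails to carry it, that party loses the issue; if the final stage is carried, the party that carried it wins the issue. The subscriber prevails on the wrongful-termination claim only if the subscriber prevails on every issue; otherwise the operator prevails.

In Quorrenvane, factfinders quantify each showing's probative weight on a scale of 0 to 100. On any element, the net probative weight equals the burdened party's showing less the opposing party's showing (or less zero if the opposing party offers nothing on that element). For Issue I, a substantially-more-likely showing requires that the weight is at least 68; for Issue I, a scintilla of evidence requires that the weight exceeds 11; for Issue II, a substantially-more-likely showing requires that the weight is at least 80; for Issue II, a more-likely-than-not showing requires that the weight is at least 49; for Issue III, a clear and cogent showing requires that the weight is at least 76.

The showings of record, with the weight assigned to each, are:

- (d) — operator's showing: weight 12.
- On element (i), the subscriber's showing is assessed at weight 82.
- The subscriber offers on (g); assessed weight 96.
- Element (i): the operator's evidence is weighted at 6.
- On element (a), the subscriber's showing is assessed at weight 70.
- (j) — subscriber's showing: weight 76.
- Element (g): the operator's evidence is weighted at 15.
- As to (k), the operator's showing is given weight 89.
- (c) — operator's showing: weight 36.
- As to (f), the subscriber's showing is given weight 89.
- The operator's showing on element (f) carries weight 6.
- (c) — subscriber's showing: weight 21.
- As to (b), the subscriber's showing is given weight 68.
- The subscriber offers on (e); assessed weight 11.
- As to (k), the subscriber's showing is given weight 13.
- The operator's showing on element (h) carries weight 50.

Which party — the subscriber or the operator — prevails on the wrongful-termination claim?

— Issue I —
At Stage I.1 the subscriber must meet a substantially-more-likely showing (weight is at least 68): on (a) the weight is 70, which does reach 68, so (a) meets the standard; on (b) the weight is 68, ≥ 68, so (b) meets the standard.
  The subscriber carries Stage I.1; the operator now bears the burden.
At Stage I.2 the operator must meet a scintilla of evidence (weight exceeds 11): on (c) the weight is 36 less the opposing 21 gives net 15, > 11, so (c) meets the standard; on (d) the weight is 12, which does exceed 11, so (d) meets the standard.
  The operator carries Stage I.2; the subscriber now bears the burden.
At Stage I.3 the subscriber must meet a scintilla of evidence (weight exceeds 11): on (e) the weight is 11, ≤ 11, so (e) does not meet the standard.
  Stage I.3 not carried; the subscriber fails its burden.
The analysis ends at Stage I.3; the operator prevails on this issue.
— Issue II —
Stage II.1 — burden on subscriber; standard: a substantially-more-likely showing (weight is at least 80).
    (f): 89 − 6 = 83 ≥ 80 [met]
    (g): 96 − 15 = 81 ≥ 80 [met]
  Stage II.1 is satisfied; the onus moves to the operator.
Stage II.2 — burden on operator; standard: a more-likely-than-not showing (weight is at least 49).
    (h): 50 ≥ 49 [met]
  The operator carries the last stage.
All stages carried — the operator prevails on this issue.
— Issue III —
Stage III.1 (subscriber, a clear and cogent showing, weight is at least 76): (i) net 82−6=76 ≥ 76 — meets; (j) 76 ≥ 76 — meets.
  The subscriber carries Stage III.1; the operator now bears the burden.
Stage III.2 (operator, a clear and cogent showing, weight is at least 76): (k) net 89−13=76 ≥ 76 — meets.
  All elements met at the final stage.
Every stage carried; the operator prevails on this issue.
Per-issue: Issue I → operator; Issue II → operator; Issue III → operator. The subscriber must prevail on every issue; overall, the operator prevails.

operator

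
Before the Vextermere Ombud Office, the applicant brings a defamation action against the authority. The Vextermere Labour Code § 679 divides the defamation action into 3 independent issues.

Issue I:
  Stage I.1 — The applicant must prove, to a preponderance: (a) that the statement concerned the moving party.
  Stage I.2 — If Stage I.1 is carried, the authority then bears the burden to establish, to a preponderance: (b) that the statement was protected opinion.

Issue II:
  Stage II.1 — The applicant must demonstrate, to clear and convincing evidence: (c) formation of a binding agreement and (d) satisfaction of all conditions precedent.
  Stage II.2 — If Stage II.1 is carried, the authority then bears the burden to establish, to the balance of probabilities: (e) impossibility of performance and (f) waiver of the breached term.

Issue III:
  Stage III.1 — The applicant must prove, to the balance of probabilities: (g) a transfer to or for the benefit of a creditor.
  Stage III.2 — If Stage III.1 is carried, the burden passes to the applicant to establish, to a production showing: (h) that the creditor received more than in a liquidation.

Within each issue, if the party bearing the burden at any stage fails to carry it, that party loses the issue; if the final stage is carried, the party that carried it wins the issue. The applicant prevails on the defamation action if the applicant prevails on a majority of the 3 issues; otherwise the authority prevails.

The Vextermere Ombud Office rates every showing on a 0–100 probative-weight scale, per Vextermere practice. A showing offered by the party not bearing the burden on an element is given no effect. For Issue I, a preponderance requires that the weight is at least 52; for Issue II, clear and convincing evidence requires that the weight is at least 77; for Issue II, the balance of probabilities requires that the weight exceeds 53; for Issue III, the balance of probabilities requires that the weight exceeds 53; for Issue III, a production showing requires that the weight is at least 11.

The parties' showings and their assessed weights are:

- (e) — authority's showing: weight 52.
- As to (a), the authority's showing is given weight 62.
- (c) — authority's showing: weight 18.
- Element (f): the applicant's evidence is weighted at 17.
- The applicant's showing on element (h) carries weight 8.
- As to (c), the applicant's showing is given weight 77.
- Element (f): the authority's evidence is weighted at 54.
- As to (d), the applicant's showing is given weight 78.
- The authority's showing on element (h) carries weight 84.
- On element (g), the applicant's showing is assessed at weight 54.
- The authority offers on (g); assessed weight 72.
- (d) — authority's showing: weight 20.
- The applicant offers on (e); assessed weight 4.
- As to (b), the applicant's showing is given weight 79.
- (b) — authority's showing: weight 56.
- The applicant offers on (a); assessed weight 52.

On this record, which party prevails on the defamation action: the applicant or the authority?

— Issue I —
Stage I.1 (applicant, a preponderance, weight is at least 52): (a) 52 (authority's 62 disregarded) ≥ 52 — meets.
  Stage I.1 is satisfied; the onus moves to the authority.
Stage I.2 (authority, a preponderance, weight is at least 52): (b) 56 (applicant's 79 disregarded) ≥ 52 — meets.
  The authority carries the last stage.
All stages carried — the authority prevails on this issue.
— Issue II —
Stage II.1 (applicant, clear and convincing evidence, weight is at least 77): (c) 77 (authority's 18 disregarded) ≥ 77 — meets; (d) 78 (authority's 20 disregarded) ≥ 77 — meets.
  The applicant carries Stage II.1; the authority now bears the burden.
Stage II.2 (authority, the balance of probabilities, weight exceeds 53): (e) 52 (applicant's 4 disregarded) ≤ 53 — fails; (f) 54 (applicant's 17 disregarded) > 53 — meets.
  Stage II.2 not carried; the authority fails its burden.
The analysis ends at Stage II.2; the applicant prevails on this issue.
— Issue III —
Stage III.1 — burden on applicant; standard: the balance of probabilities (weight exceeds 53).
    (g): 54 (authority's 72 disregarded) > 53 [met]
  Stage III.1 carried; the burden remains with the applicant.
Stage III.2 — burden on applicant; standard: a production showing (weight is at least 11).
    (h): 8 (authority's 84 disregarded) < 11 [not met]
  The applicant does not carry Stage III.2.
So the authority prevails on this issue.
Per-issue: Issue I → authority; Issue II → applicant; Issue III → authority. The applicant must prevail on a majority of issues; overall, the authority prevails.

authority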